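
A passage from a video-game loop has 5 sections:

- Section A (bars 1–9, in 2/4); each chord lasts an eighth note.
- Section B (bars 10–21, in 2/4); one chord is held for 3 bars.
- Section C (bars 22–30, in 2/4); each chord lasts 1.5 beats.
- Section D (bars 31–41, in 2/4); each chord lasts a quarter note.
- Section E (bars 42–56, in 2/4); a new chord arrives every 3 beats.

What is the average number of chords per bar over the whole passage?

1.5 chords per bar

A: 9 × 2 = 18 beats ÷ 0.5 = 36 chords.
B: 12 × 2 = 24 beats ÷ 6 = 4 chords.
C: 9 × 2 = 18 beats ÷ 1.5 = 12 chords.
D: 11 × 2 = 22 beats ÷ 1 = 22 chords.
E: 15 × 2 = 30 beats ÷ 3 = 10 chords.
Overall: 84 chords over 56 bars → 84/56 = 1.5 chords per bar.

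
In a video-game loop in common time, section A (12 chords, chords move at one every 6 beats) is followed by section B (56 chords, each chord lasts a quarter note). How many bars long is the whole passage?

32 bars

A: 12 × 6 = 72 beats = 18 bars.
B: 56 × 1 = 56 beats = 14 bars.
Total: 18 + 14 = 32 bars.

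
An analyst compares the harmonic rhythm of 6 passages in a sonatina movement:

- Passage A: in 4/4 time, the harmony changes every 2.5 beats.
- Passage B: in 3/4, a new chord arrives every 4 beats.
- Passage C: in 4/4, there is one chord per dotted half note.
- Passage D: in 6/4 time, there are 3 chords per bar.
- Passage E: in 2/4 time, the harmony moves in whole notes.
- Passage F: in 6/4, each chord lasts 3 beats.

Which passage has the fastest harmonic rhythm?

A: 4/2.5 = 1.6 chords/bar.
B: 3/4 = 0.75 chords/bar.
C: 4/3 = 4/3 chords/bar.
D: 6/2 = 3 chords/bar.
E: 2/4 = 0.5 chords/bar.
F: 6/3 = 2 chords/bar.
Fastest is D at 3 chords/bar.

Passage D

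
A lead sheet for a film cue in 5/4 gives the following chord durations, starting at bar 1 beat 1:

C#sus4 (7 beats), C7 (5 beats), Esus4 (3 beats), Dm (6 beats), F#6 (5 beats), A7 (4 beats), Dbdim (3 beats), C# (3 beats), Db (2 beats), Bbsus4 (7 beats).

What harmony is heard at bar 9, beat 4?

Beat 4 of bar 9 is beat (9−1)×5 + 4 = 44 overall.
Running totals: C#sus4 ends at 7, C7 ends at 12, Esus4 ends at 15, Dm ends at 21, F#6 ends at 26, A7 ends at 30, Dbdim ends at 33, C# ends at 36, Db ends at 38, Bbsus4 ends at 45.
Beat 44 falls within Bbsus4.

Bbsus4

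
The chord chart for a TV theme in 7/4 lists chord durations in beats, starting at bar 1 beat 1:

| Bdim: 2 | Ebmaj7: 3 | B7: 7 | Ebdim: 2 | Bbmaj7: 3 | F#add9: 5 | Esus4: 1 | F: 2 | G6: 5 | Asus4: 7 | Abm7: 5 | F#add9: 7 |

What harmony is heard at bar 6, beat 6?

Beat 6 of bar 6 is beat (6−1)×7 + 6 = 41 overall.
Running totals: Bdim ends at 2, Ebmaj7 ends at 5, B7 ends at 12, Ebdim ends at 14, Bbmaj7 ends at 17, F#add9 ends at 22, Esus4 ends at 23, F ends at 25, G6 ends at 30, Asus4 ends at 37, Abm7 ends at 42.
Beat 41 falls within Abm7.

Abm7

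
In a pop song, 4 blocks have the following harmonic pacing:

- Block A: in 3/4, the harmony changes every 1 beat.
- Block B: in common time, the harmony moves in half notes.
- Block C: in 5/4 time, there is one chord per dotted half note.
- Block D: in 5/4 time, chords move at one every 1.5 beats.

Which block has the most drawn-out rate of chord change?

A: each chord is 1 beat in 3/4, so 3 per bar.
B: each chord is 2 beats in 4/4, so 2 per bar.
C: each chord is 3 beats in 5/4, so 5/3 per bar.
D: each chord is 1.5 beats in 5/4, so 10/3 per bar.
Slowest is C at 5/3 chords/bar.

Block C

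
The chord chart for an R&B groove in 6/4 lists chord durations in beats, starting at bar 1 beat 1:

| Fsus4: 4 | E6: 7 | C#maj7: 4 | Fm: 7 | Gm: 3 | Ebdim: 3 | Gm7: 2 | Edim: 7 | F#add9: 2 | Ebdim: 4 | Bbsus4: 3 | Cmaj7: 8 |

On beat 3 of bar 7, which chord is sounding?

F#add9

Beat 3 of bar 7 is beat (7−1)×6 + 3 = 39 overall.
Running totals: Fsus4 ends at 4, E6 ends at 11, C#maj7 ends at 15, Fm ends at 22, Gm ends at 25, Ebdim ends at 28, Gm7 ends at 30, Edim ends at 37, F#add9 ends at 39.
Beat 39 falls within F#add9.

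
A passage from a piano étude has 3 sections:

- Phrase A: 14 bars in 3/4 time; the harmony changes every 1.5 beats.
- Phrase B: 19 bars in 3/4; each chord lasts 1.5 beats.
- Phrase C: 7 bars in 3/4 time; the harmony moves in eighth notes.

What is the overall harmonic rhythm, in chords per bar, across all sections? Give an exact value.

2.7 chords per bar

A: 14 bars of 3 beats is 42 beats; at 1.5 beats each that's 28 chords.
B: 19 bars of 3 beats is 57 beats; at 1.5 beats each that's 38 chords.
C: 7 bars of 3 beats is 21 beats; at 0.5 beats each that's 42 chords.
Overall: 108 chords over 40 bars → 108/40 = 2.7 chords per bar.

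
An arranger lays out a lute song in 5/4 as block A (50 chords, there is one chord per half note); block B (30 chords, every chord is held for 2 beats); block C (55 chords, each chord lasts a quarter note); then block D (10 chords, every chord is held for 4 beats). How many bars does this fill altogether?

A: 50 × 2 = 100 beats = 20 bars.
B: 30 × 2 = 60 beats = 12 bars.
C: 55 × 1 = 55 beats = 11 bars.
D: 10 × 4 = 40 beats = 8 bars.
Total: 20 + 12 + 11 + 8 = 51 bars.

51 bars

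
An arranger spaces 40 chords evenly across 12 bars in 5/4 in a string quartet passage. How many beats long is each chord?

12 bars × 5 beats/bar = 60 beats total.
60 beats ÷ 40 chords = 1.5 beats per chord.
(That is a dotted quarter note.)

1.5 beats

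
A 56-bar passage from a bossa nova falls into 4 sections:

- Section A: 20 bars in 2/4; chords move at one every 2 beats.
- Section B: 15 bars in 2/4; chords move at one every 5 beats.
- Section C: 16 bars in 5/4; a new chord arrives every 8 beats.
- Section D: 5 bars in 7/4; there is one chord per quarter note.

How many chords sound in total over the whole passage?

71 chords

A: 20 bars × 2 beats = 40 beats; 2 beats/chord → 20 chords.
B: 15 bars × 2 beats = 30 beats; 5 beats/chord → 6 chords.
C: 16 bars × 5 beats = 80 beats; 8 beats/chord → 10 chords.
D: 5 bars × 7 beats = 35 beats; 1 beat/chord → 35 chords.
Total: 20 + 6 + 10 + 35 = 71.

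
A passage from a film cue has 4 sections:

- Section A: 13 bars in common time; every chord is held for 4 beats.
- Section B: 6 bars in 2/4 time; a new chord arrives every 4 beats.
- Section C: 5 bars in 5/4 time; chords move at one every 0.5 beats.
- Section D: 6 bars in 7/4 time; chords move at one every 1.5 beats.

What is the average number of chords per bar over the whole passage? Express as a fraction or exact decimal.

A: 13 × 4 = 52 beats ÷ 4 = 13 chords.
B: 6 × 2 = 12 beats ÷ 4 = 3 chords.
C: 5 × 5 = 25 beats ÷ 0.5 = 50 chords.
D: 6 × 7 = 42 beats ÷ 1.5 = 28 chords.
Overall: 94 chords over 30 bars → 94/30 = 47/15 chords per bar.

47/15 chords per bar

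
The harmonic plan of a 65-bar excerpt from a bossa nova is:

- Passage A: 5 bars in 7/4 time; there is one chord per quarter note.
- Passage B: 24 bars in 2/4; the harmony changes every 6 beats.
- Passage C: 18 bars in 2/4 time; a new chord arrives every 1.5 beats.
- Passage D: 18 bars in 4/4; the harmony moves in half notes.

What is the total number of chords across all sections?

103 chords

A: 5 bars × 7 beats = 35 beats; 1 beat/chord → 35 chords.
B: 24 bars × 2 beats = 48 beats; 6 beats/chord → 8 chords.
C: 18 bars × 2 beats = 36 beats; 1.5 beats/chord → 24 chords.
D: 18 bars × 4 beats = 72 beats; 2 beats/chord → 36 chords.
Total: 35 + 8 + 24 + 36 = 103.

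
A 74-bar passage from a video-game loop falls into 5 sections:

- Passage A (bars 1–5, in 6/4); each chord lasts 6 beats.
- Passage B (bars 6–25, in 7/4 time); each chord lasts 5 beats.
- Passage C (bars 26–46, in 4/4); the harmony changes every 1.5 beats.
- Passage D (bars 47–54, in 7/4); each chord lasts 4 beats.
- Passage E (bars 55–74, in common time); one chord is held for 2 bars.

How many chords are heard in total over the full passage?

A: 5 bars × 6 beats = 30 beats; 6 beats/chord → 5 chords.
B: 20 bars × 7 beats = 140 beats; 5 beats/chord → 28 chords.
C: 21 bars × 4 beats = 84 beats; 1.5 beats/chord → 56 chords.
D: 8 bars × 7 beats = 56 beats; 4 beats/chord → 14 chords.
E: 20 bars × 4 beats = 80 beats; 8 beats/chord → 10 chords.
Total: 5 + 28 + 56 + 14 + 10 = 113.

113 chords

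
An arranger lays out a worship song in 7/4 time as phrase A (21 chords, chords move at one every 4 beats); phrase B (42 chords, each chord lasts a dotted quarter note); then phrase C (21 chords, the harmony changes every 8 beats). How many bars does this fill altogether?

A: 21 × 4 = 84 beats = 12 bars.
B: 42 × 1.5 = 63 beats = 9 bars.
C: 21 × 8 = 168 beats = 24 bars.
Total: 12 + 9 + 24 = 45 bars.

45 bars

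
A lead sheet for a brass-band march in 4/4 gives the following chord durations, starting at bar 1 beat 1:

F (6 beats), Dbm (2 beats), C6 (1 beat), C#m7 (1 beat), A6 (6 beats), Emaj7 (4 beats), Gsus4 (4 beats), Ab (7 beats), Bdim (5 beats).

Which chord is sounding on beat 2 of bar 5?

Emaj7

Beat 2 of bar 5 is beat (5−1)×4 + 2 = 18 overall.
Running totals: F ends at 6, Dbm ends at 8, C6 ends at 9, C#m7 ends at 10, A6 ends at 16, Emaj7 ends at 20.
Beat 18 falls within Emaj7.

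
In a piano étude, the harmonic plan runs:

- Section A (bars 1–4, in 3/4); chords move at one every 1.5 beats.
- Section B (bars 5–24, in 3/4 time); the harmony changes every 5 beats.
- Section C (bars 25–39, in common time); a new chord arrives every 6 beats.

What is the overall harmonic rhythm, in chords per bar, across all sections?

A: 4 bars of 3 beats is 12 beats; at 1.5 beats each that's 8 chords.
B: 20 bars of 3 beats is 60 beats; at 5 beats each that's 12 chords.
C: 15 bars of 4 beats is 60 beats; at 6 beats each that's 10 chords.
Overall: 30 chords over 39 bars → 30/39 = 10/13 chords per bar.

10/13 chords per bar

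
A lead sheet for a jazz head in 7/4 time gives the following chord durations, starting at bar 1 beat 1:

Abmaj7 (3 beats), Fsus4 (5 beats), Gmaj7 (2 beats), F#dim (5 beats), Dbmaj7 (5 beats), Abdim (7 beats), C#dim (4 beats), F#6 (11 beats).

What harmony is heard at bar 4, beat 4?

Beat 4 of bar 4 is beat (4−1)×7 + 4 = 25 overall.
Running totals: Abmaj7 ends at 3, Fsus4 ends at 8, Gmaj7 ends at 10, F#dim ends at 15, Dbmaj7 ends at 20, Abdim ends at 27.
Beat 25 falls within Abdim.

Abdim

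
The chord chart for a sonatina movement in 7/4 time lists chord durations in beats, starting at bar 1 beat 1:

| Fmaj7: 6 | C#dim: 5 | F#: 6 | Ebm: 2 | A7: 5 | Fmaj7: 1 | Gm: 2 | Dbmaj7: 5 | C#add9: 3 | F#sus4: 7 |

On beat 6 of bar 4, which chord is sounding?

Beat 6 of bar 4 is beat (4−1)×7 + 6 = 27 overall.
Running totals: Fmaj7 ends at 6, C#dim ends at 11, F# ends at 17, Ebm ends at 19, A7 ends at 24, Fmaj7 ends at 25, Gm ends at 27.
Beat 27 falls within Gm.

Gm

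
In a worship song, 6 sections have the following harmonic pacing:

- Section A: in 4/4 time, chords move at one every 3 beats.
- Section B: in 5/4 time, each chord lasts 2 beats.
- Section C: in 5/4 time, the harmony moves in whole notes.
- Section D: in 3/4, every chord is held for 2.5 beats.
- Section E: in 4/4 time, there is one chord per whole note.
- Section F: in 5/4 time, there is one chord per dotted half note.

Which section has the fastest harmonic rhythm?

Section B

A: 4/3 = 4/3 chords/bar.
B: 5/2 = 2.5 chords/bar.
C: 5/4 = 1.25 chords/bar.
D: 3/2.5 = 1.2 chords/bar.
E: 4/4 = 1 chord/bar.
F: 5/3 = 5/3 chords/bar.
Fastest is B at 2.5 chords/bar.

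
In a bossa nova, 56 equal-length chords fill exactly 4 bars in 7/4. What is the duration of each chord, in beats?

0.5 beats

4 bars × 7 beats/bar = 28 beats total.
28 beats ÷ 56 chords = 0.5 beats per chord.
(That is an eighth note.)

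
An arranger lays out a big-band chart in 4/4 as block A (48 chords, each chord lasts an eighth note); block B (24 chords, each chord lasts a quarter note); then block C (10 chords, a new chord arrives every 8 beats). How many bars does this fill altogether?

32 bars

A: 48 × 0.5 = 24 beats = 6 bars.
B: 24 × 1 = 24 beats = 6 bars.
C: 10 × 8 = 80 beats = 20 bars.
Total: 6 + 6 + 20 = 32 bars.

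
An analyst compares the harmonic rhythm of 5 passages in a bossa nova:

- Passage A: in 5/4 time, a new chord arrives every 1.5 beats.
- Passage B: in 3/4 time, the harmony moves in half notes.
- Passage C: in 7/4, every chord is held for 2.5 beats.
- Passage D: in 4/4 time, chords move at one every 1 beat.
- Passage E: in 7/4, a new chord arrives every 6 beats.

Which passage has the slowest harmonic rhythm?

A: each chord is 1.5 beats in 5/4, so 10/3 per bar.
B: each chord is 2 beats in 3/4, so 1.5 per bar.
C: each chord is 2.5 beats in 7/4, so 2.8 per bar.
D: each chord is 1 beat in 4/4, so 4 per bar.
E: each chord is 6 beats in 7/4, so 7/6 per bar.
Slowest is E at 7/6 chords/bar.

Passage E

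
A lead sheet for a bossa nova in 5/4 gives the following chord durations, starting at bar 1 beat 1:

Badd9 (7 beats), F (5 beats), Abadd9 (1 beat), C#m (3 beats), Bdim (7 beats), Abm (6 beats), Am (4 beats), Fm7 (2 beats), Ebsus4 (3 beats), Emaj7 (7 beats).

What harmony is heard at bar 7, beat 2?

Am

Beat 2 of bar 7 is beat (7−1)×5 + 2 = 32 overall.
Running totals: Badd9 ends at 7, F ends at 12, Abadd9 ends at 13, C#m ends at 16, Bdim ends at 23, Abm ends at 29, Am ends at 33.
Beat 32 falls within Am.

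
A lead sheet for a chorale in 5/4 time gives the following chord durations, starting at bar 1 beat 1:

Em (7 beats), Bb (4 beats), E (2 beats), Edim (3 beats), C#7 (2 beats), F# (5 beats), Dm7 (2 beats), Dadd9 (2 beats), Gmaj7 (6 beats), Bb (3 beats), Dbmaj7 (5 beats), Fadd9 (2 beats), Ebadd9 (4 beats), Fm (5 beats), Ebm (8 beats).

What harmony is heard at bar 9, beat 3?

Beat 3 of bar 9 is beat (9−1)×5 + 3 = 43 overall.
Running totals: Em ends at 7, Bb ends at 11, E ends at 13, Edim ends at 16, C#7 ends at 18, F# ends at 23, Dm7 ends at 25, Dadd9 ends at 27, Gmaj7 ends at 33, Bb ends at 36, Dbmaj7 ends at 41, Fadd9 ends at 43.
Beat 43 falls within Fadd9.

Fadd9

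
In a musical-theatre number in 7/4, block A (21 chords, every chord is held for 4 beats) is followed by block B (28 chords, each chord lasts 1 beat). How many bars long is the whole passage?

A: 21 × 4 = 84 beats = 12 bars.
B: 28 × 1 = 28 beats = 4 bars.
Total: 12 + 4 = 16 bars.

16 bars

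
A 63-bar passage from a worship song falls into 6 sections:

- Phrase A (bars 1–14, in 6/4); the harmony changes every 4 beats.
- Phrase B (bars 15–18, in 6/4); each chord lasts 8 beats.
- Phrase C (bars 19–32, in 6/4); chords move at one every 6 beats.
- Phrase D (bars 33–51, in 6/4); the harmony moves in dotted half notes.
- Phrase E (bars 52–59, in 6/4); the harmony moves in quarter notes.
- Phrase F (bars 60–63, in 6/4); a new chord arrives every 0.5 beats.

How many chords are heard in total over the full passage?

172 chords

A: 14 bars × 6 beats = 84 beats; 4 beats/chord → 21 chords.
B: 4 bars × 6 beats = 24 beats; 8 beats/chord → 3 chords.
C: 14 bars × 6 beats = 84 beats; 6 beats/chord → 14 chords.
D: 19 bars × 6 beats = 114 beats; 3 beats/chord → 38 chords.
E: 8 bars × 6 beats = 48 beats; 1 beat/chord → 48 chords.
F: 4 bars × 6 beats = 24 beats; 0.5 beats/chord → 48 chords.
Total: 21 + 3 + 14 + 38 + 48 + 48 = 172.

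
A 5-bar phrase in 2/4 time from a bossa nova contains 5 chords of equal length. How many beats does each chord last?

5 bars × 2 beats/bar = 10 beats total.
10 beats ÷ 5 chords = 2 beats per chord.
(That is a half note.)

2 beats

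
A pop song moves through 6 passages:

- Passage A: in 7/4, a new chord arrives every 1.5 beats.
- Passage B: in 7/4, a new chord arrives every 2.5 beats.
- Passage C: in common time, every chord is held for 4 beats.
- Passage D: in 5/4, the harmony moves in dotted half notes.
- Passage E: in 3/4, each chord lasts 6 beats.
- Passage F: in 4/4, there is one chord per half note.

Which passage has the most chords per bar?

Passage A

A: 7/1.5 = 14/3 chords/bar.
B: 7/2.5 = 2.8 chords/bar.
C: 4/4 = 1 chord/bar.
D: 5/3 = 5/3 chords/bar.
E: 3/6 = 0.5 chords/bar.
F: 4/2 = 2 chords/bar.
Fastest is A at 14/3 chords/bar.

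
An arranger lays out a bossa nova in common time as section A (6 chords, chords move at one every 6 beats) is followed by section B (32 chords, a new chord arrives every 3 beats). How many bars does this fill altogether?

A: 6 × 6 = 36 beats = 9 bars.
B: 32 × 3 = 96 beats = 24 bars.
Total: 9 + 24 = 33 bars.

33 bars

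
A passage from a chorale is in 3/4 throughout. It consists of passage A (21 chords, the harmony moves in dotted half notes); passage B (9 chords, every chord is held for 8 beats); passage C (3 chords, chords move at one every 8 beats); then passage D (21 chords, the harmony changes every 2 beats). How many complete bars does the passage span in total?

67 bars

A: 21 × 3 = 63 beats = 21 bars.
B: 9 × 8 = 72 beats = 24 bars.
C: 3 × 8 = 24 beats = 8 bars.
D: 21 × 2 = 42 beats = 14 bars.
Total: 21 + 24 + 8 + 14 = 67 bars.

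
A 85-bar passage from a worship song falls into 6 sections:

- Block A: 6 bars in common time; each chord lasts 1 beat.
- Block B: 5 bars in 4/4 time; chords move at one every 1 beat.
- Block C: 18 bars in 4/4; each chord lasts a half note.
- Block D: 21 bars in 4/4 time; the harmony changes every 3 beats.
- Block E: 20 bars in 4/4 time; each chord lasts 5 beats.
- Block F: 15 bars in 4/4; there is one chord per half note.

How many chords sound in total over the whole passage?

154 chords

A: 6·4 = 24 beats, 24/1 = 24 chords.
B: 5·4 = 20 beats, 20/1 = 20 chords.
C: 18·4 = 72 beats, 72/2 = 36 chords.
D: 21·4 = 84 beats, 84/3 = 28 chords.
E: 20·4 = 80 beats, 80/5 = 16 chords.
F: 15·4 = 60 beats, 60/2 = 30 chords.
Total: 24 + 20 + 36 + 28 + 16 + 30 = 154.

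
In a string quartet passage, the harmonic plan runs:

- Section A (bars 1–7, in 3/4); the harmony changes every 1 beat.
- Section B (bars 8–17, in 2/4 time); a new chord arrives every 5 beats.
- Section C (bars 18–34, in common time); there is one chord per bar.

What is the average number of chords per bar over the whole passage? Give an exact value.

A: 7 × 3 = 21 beats ÷ 1 = 21 chords.
B: 10 × 2 = 20 beats ÷ 5 = 4 chords.
C: 17 × 4 = 68 beats ÷ 4 = 17 chords.
Overall: 42 chords over 34 bars → 42/34 = 21/17 chords per bar.

21/17 chords per bar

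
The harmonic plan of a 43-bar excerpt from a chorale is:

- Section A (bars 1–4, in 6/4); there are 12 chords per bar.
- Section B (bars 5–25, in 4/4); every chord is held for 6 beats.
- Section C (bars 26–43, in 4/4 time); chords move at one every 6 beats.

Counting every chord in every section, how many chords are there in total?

74 chords

A: 4·6 = 24 beats, 24/0.5 = 48 chords.
B: 21·4 = 84 beats, 84/6 = 14 chords.
C: 18·4 = 72 beats, 72/6 = 12 chords.
Total: 48 + 14 + 12 = 74.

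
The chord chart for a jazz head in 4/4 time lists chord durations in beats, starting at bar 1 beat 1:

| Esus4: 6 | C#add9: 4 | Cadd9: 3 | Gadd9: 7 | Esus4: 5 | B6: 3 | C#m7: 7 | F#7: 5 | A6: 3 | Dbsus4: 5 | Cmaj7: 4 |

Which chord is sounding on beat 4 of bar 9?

F#7

Beat 4 of bar 9 is beat (9−1)×4 + 4 = 36 overall.
Running totals: Esus4 ends at 6, C#add9 ends at 10, Cadd9 ends at 13, Gadd9 ends at 20, Esus4 ends at 25, B6 ends at 28, C#m7 ends at 35, F#7 ends at 40.
Beat 36 falls within F#7.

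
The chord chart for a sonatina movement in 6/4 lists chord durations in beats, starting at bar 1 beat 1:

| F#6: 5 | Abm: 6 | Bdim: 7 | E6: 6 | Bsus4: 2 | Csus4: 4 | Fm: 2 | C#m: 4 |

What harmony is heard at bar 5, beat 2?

Bsus4

Beat 2 of bar 5 is beat (5−1)×6 + 2 = 26 overall.
Running totals: F#6 ends at 5, Abm ends at 11, Bdim ends at 18, E6 ends at 24, Bsus4 ends at 26.
Beat 26 falls within Bsus4.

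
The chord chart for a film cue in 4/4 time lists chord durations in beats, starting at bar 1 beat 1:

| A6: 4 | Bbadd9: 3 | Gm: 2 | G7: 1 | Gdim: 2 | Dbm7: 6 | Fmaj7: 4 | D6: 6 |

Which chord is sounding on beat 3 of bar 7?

D6

Beat 3 of bar 7 is beat (7−1)×4 + 3 = 27 overall.
Running totals: A6 ends at 4, Bbadd9 ends at 7, Gm ends at 9, G7 ends at 10, Gdim ends at 12, Dbm7 ends at 18, Fmaj7 ends at 22, D6 ends at 28.
Beat 27 falls within D6.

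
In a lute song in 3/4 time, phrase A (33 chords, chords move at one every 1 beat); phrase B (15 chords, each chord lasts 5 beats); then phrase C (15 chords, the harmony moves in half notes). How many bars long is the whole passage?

46 bars

A: 33 × 1 = 33 beats = 11 bars.
B: 15 × 5 = 75 beats = 25 bars.
C: 15 × 2 = 30 beats = 10 bars.
Total: 11 + 25 + 10 = 46 bars.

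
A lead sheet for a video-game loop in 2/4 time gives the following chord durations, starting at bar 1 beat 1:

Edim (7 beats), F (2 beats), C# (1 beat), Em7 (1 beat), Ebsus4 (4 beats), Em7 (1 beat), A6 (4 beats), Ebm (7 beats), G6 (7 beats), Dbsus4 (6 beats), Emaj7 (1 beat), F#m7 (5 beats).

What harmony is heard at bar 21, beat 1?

Beat 1 of bar 21 is beat (21−1)×2 + 1 = 41 overall.
Running totals: Edim ends at 7, F ends at 9, C# ends at 10, Em7 ends at 11, Ebsus4 ends at 15, Em7 ends at 16, A6 ends at 20, Ebm ends at 27, G6 ends at 34, Dbsus4 ends at 40, Emaj7 ends at 41.
Beat 41 falls within Emaj7.

Emaj7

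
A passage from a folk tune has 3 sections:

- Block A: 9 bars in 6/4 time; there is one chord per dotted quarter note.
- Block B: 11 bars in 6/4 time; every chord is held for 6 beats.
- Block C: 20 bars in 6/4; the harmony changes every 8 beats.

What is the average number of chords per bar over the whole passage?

1.55 chords per bar

A: 9 × 6 = 54 beats ÷ 1.5 = 36 chords.
B: 11 × 6 = 66 beats ÷ 6 = 11 chords.
C: 20 × 6 = 120 beats ÷ 8 = 15 chords.
Overall: 62 chords over 40 bars → 62/40 = 1.55 chords per bar.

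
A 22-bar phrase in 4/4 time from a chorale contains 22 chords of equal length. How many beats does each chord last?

22 bars × 4 beats/bar = 88 beats total.
88 beats ÷ 22 chords = 4 beats per chord.
(That is a whole note.)

4 beats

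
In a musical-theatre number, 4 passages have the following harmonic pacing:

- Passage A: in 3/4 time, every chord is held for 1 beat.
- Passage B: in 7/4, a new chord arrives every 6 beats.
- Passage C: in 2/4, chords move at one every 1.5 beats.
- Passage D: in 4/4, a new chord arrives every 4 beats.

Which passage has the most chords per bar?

A: 3 beats/bar ÷ 1 beat/chord = 3 chords/bar.
B: 7 beats/bar ÷ 6 beats/chord = 7/6 chords/bar.
C: 2 beats/bar ÷ 1.5 beats/chord = 4/3 chords/bar.
D: 4 beats/bar ÷ 4 beats/chord = 1 chord/bar.
Fastest is A at 3 chords/bar.

Passage A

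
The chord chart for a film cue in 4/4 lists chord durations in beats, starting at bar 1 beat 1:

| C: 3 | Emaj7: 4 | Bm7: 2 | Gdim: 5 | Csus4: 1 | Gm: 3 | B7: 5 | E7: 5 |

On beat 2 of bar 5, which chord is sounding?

Gm

Beat 2 of bar 5 is beat (5−1)×4 + 2 = 18 overall.
Running totals: C ends at 3, Emaj7 ends at 7, Bm7 ends at 9, Gdim ends at 14, Csus4 ends at 15, Gm ends at 18.
Beat 18 falls within Gm.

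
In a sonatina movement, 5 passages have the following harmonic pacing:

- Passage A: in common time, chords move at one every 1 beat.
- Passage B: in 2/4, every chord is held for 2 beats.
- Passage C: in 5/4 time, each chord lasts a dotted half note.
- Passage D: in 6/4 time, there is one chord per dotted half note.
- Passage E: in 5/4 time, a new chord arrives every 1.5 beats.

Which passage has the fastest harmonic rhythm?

Passage A

A: each chord is 1 beat in 4/4, so 4 per bar.
B: each chord is 2 beats in 2/4, so 1 per bar.
C: each chord is 3 beats in 5/4, so 5/3 per bar.
D: each chord is 3 beats in 6/4, so 2 per bar.
E: each chord is 1.5 beats in 5/4, so 10/3 per bar.
Fastest is A at 4 chords/bar.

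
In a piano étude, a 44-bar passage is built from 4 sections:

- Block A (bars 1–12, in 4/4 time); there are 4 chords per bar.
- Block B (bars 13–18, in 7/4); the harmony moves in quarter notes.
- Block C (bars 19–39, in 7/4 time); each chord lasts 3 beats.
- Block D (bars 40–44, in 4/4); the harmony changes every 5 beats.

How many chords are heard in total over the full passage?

A: 12 bars × 4 beats = 48 beats; 1 beat/chord → 48 chords.
B: 6 bars × 7 beats = 42 beats; 1 beat/chord → 42 chords.
C: 21 bars × 7 beats = 147 beats; 3 beats/chord → 49 chords.
D: 5 bars × 4 beats = 20 beats; 5 beats/chord → 4 chords.
Total: 48 + 42 + 49 + 4 = 143.

143 chords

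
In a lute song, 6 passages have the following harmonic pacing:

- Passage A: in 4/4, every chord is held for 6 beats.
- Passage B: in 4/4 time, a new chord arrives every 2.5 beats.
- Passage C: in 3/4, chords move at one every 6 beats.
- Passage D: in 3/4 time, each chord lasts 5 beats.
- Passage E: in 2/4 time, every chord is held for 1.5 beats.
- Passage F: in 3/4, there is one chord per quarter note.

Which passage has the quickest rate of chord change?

Passage F

A: each chord is 6 beats in 4/4, so 2/3 per bar.
B: each chord is 2.5 beats in 4/4, so 1.6 per bar.
C: each chord is 6 beats in 3/4, so 0.5 per bar.
D: each chord is 5 beats in 3/4, so 0.6 per bar.
E: each chord is 1.5 beats in 2/4, so 4/3 per bar.
F: each chord is 1 beat in 3/4, so 3 per bar.
Fastest is F at 3 chords/bar.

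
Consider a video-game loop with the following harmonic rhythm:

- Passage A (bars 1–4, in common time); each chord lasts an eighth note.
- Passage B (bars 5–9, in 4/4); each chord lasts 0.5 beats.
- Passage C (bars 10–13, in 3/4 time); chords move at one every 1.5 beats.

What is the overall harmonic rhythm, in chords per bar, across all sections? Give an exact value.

A: 4 × 4 = 16 beats ÷ 0.5 = 32 chords.
B: 5 × 4 = 20 beats ÷ 0.5 = 40 chords.
C: 4 × 3 = 12 beats ÷ 1.5 = 8 chords.
Overall: 80 chords over 13 bars → 80/13 = 80/13 chords per bar.

80/13 chords per bar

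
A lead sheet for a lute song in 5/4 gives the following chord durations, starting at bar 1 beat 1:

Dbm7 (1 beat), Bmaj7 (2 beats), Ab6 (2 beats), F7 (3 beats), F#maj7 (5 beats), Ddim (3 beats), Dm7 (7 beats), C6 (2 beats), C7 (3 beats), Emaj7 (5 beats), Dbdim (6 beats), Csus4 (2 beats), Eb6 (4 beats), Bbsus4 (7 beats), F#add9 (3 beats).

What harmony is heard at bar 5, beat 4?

C6

Beat 4 of bar 5 is beat (5−1)×5 + 4 = 24 overall.
Running totals: Dbm7 ends at 1, Bmaj7 ends at 3, Ab6 ends at 5, F7 ends at 8, F#maj7 ends at 13, Ddim ends at 16, Dm7 ends at 23, C6 ends at 25.
Beat 24 falls within C6.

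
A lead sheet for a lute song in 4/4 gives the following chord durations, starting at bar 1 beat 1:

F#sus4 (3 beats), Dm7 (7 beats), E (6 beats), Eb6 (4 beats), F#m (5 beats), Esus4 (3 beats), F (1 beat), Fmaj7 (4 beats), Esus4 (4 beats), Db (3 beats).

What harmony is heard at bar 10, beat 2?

Beat 2 of bar 10 is beat (10−1)×4 + 2 = 38 overall.
Running totals: F#sus4 ends at 3, Dm7 ends at 10, E ends at 16, Eb6 ends at 20, F#m ends at 25, Esus4 ends at 28, F ends at 29, Fmaj7 ends at 33, Esus4 ends at 37, Db ends at 40.
Beat 38 falls within Db.

Db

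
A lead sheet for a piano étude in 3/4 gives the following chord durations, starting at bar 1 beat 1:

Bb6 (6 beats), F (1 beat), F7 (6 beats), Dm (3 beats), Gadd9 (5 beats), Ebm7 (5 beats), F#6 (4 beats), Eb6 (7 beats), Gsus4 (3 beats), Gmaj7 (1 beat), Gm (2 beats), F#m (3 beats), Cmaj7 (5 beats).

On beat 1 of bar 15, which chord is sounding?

Beat 1 of bar 15 is beat (15−1)×3 + 1 = 43 overall.
Running totals: Bb6 ends at 6, F ends at 7, F7 ends at 13, Dm ends at 16, Gadd9 ends at 21, Ebm7 ends at 26, F#6 ends at 30, Eb6 ends at 37, Gsus4 ends at 40, Gmaj7 ends at 41, Gm ends at 43.
Beat 43 falls within Gm.

Gm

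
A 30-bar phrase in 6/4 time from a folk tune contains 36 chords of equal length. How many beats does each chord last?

30 bars × 6 beats/bar = 180 beats total.
180 beats ÷ 36 chords = 5 beats per chord.

5 beats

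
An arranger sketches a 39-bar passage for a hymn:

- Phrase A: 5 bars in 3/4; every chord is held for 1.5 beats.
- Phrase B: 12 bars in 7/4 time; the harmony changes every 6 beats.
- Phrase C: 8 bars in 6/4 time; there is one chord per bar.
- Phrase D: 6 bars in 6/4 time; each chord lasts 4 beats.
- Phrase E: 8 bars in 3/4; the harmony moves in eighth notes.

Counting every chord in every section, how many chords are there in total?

A: 5·3 = 15 beats, 15/1.5 = 10 chords.
B: 12·7 = 84 beats, 84/6 = 14 chords.
C: 8·6 = 48 beats, 48/6 = 8 chords.
D: 6·6 = 36 beats, 36/4 = 9 chords.
E: 8·3 = 24 beats, 24/0.5 = 48 chords.
Total: 10 + 14 + 8 + 9 + 48 = 89.

89 chords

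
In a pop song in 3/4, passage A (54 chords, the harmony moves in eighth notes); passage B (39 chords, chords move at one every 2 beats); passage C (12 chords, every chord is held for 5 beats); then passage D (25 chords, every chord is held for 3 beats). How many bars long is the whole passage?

80 bars

A: 54 × 0.5 = 27 beats = 9 bars.
B: 39 × 2 = 78 beats = 26 bars.
C: 12 × 5 = 60 beats = 20 bars.
D: 25 × 3 = 75 beats = 25 bars.
Total: 9 + 26 + 20 + 25 = 80 bars.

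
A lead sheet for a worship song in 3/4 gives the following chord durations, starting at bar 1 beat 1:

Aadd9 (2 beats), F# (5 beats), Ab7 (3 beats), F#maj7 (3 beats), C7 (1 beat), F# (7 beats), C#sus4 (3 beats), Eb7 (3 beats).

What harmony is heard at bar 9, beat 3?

Eb7

Beat 3 of bar 9 is beat (9−1)×3 + 3 = 27 overall.
Running totals: Aadd9 ends at 2, F# ends at 7, Ab7 ends at 10, F#maj7 ends at 13, C7 ends at 14, F# ends at 21, C#sus4 ends at 24, Eb7 ends at 27.
Beat 27 falls within Eb7.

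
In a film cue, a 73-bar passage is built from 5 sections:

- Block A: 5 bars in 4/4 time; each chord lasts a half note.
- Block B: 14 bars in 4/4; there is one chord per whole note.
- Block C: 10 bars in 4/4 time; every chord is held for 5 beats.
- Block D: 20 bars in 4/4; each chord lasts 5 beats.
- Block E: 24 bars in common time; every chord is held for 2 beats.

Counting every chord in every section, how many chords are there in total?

A: 5·4 = 20 beats, 20/2 = 10 chords.
B: 14·4 = 56 beats, 56/4 = 14 chords.
C: 10·4 = 40 beats, 40/5 = 8 chords.
D: 20·4 = 80 beats, 80/5 = 16 chords.
E: 24·4 = 96 beats, 96/2 = 48 chords.
Total: 10 + 14 + 8 + 16 + 48 = 96.

96 chords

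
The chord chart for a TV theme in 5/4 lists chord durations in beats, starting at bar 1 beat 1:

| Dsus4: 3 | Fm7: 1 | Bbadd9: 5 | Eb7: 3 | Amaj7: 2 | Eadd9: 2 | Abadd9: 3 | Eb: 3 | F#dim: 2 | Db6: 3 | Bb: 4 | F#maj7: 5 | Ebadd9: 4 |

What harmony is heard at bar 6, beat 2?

Db6

Beat 2 of bar 6 is beat (6−1)×5 + 2 = 27 overall.
Running totals: Dsus4 ends at 3, Fm7 ends at 4, Bbadd9 ends at 9, Eb7 ends at 12, Amaj7 ends at 14, Eadd9 ends at 16, Abadd9 ends at 19, Eb ends at 22, F#dim ends at 24, Db6 ends at 27.
Beat 27 falls within Db6.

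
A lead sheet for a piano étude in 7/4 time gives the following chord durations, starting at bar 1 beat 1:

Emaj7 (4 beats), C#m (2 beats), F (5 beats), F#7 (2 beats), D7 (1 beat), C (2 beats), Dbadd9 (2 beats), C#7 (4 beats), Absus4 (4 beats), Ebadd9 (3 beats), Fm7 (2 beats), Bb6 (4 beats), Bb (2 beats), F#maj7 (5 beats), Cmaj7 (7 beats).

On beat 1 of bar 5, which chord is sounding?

Ebadd9

Beat 1 of bar 5 is beat (5−1)×7 + 1 = 29 overall.
Running totals: Emaj7 ends at 4, C#m ends at 6, F ends at 11, F#7 ends at 13, D7 ends at 14, C ends at 16, Dbadd9 ends at 18, C#7 ends at 22, Absus4 ends at 26, Ebadd9 ends at 29.
Beat 29 falls within Ebadd9.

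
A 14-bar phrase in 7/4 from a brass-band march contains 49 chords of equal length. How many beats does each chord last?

14 bars × 7 beats/bar = 98 beats total.
98 beats ÷ 49 chords = 2 beats per chord.
(That is a half note.)

2 beats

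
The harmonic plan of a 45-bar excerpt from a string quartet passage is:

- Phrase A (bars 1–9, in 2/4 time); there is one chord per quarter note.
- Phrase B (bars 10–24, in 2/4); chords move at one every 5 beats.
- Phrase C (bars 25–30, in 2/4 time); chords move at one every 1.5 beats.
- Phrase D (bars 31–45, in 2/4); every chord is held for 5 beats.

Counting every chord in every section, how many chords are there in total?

38 chords

A has 18 beats and chords last 1 each, so 18 chords.
B has 30 beats and chords last 5 each, so 6 chords.
C has 12 beats and chords last 1.5 each, so 8 chords.
D has 30 beats and chords last 5 each, so 6 chords.
Total: 18 + 6 + 8 + 6 = 38.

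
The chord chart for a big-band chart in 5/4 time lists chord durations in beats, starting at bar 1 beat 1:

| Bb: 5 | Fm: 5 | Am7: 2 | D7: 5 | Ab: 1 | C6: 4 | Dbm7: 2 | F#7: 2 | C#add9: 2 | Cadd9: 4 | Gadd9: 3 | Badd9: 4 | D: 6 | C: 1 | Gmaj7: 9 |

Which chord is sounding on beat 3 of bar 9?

D

Beat 3 of bar 9 is beat (9−1)×5 + 3 = 43 overall.
Running totals: Bb ends at 5, Fm ends at 10, Am7 ends at 12, D7 ends at 17, Ab ends at 18, C6 ends at 22, Dbm7 ends at 24, F#7 ends at 26, C#add9 ends at 28, Cadd9 ends at 32, Gadd9 ends at 35, Badd9 ends at 39, D ends at 45.
Beat 43 falls within D.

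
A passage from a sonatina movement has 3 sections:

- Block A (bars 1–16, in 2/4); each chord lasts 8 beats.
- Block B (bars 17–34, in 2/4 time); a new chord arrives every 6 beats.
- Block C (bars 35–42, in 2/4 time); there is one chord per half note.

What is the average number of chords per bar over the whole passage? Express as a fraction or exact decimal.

3/7 chords per bar

A: 16 × 2 = 32 beats ÷ 8 = 4 chords.
B: 18 × 2 = 36 beats ÷ 6 = 6 chords.
C: 8 × 2 = 16 beats ÷ 2 = 8 chords.
Overall: 18 chords over 42 bars → 18/42 = 3/7 chords per bar.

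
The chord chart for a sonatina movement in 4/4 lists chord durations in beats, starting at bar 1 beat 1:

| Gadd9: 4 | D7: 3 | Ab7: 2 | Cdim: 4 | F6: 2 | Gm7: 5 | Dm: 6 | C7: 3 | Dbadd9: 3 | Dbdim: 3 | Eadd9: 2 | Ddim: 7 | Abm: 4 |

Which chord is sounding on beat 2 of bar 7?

Beat 2 of bar 7 is beat (7−1)×4 + 2 = 26 overall.
Running totals: Gadd9 ends at 4, D7 ends at 7, Ab7 ends at 9, Cdim ends at 13, F6 ends at 15, Gm7 ends at 20, Dm ends at 26.
Beat 26 falls within Dm.

Dm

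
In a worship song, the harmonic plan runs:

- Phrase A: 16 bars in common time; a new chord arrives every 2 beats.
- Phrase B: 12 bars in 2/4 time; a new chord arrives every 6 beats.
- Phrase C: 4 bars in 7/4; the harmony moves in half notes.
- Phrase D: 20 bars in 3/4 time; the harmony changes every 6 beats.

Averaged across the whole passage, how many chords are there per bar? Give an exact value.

15/13 chords per bar

A: 16 bars of 4 beats is 64 beats; at 2 beats each that's 32 chords.
B: 12 bars of 2 beats is 24 beats; at 6 beats each that's 4 chords.
C: 4 bars of 7 beats is 28 beats; at 2 beats each that's 14 chords.
D: 20 bars of 3 beats is 60 beats; at 6 beats each that's 10 chords.
Overall: 60 chords over 52 bars → 60/52 = 15/13 chords per bar.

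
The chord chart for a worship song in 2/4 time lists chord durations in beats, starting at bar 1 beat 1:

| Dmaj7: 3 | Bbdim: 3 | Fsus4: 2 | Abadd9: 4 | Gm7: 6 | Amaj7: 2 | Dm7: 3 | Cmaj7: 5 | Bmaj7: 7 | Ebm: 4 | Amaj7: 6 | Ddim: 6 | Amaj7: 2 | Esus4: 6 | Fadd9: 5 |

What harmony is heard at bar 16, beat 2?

Beat 2 of bar 16 is beat (16−1)×2 + 2 = 32 overall.
Running totals: Dmaj7 ends at 3, Bbdim ends at 6, Fsus4 ends at 8, Abadd9 ends at 12, Gm7 ends at 18, Amaj7 ends at 20, Dm7 ends at 23, Cmaj7 ends at 28, Bmaj7 ends at 35.
Beat 32 falls within Bmaj7.

Bmaj7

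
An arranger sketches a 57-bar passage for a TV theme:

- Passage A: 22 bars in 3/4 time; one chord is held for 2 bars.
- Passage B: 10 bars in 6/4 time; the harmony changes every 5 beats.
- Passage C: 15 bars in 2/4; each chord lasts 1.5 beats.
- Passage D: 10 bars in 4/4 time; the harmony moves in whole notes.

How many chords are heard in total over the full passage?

A: 22·3 = 66 beats, 66/6 = 11 chords.
B: 10·6 = 60 beats, 60/5 = 12 chords.
C: 15·2 = 30 beats, 30/1.5 = 20 chords.
D: 10·4 = 40 beats, 40/4 = 10 chords.
Total: 11 + 12 + 20 + 10 = 53.

53 chords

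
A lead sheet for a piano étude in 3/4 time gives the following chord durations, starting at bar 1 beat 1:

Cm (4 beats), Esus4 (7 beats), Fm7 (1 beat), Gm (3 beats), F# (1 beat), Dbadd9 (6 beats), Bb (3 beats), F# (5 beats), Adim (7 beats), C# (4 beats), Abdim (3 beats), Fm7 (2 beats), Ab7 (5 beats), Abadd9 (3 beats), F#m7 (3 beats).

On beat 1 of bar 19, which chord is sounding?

F#m7

Beat 1 of bar 19 is beat (19−1)×3 + 1 = 55 overall.
Running totals: Cm ends at 4, Esus4 ends at 11, Fm7 ends at 12, Gm ends at 15, F# ends at 16, Dbadd9 ends at 22, Bb ends at 25, F# ends at 30, Adim ends at 37, C# ends at 41, Abdim ends at 44, Fm7 ends at 46, Ab7 ends at 51, Abadd9 ends at 54, F#m7 ends at 57.
Beat 55 falls within F#m7.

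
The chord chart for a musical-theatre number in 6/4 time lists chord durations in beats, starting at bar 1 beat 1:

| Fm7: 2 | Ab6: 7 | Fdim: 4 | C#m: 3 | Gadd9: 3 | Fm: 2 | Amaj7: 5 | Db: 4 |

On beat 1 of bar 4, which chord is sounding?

Beat 1 of bar 4 is beat (4−1)×6 + 1 = 19 overall.
Running totals: Fm7 ends at 2, Ab6 ends at 9, Fdim ends at 13, C#m ends at 16, Gadd9 ends at 19.
Beat 19 falls within Gadd9.

Gadd9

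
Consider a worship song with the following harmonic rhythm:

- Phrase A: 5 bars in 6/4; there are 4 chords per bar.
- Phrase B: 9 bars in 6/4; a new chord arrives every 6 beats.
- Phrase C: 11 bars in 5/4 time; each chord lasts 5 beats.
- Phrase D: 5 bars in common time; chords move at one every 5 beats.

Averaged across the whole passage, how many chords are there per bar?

22/15 chords per bar

A: 5 bars of 6 beats is 30 beats; at 1.5 beats each that's 20 chords.
B: 9 bars of 6 beats is 54 beats; at 6 beats each that's 9 chords.
C: 11 bars of 5 beats is 55 beats; at 5 beats each that's 11 chords.
D: 5 bars of 4 beats is 20 beats; at 5 beats each that's 4 chords.
Overall: 44 chords over 30 bars → 44/30 = 22/15 chords per bar.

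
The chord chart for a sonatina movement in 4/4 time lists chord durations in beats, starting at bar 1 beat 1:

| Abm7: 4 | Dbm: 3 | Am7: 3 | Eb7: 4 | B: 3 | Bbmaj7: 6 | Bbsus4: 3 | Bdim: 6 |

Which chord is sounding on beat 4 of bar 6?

Beat 4 of bar 6 is beat (6−1)×4 + 4 = 24 overall.
Running totals: Abm7 ends at 4, Dbm ends at 7, Am7 ends at 10, Eb7 ends at 14, B ends at 17, Bbmaj7 ends at 23, Bbsus4 ends at 26.
Beat 24 falls within Bbsus4.

Bbsus4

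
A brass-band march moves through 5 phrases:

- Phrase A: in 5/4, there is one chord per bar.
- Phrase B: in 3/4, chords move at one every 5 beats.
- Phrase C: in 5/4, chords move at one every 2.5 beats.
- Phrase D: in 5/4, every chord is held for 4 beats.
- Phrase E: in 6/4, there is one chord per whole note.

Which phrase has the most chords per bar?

A: 5/5 = 1 chord/bar.
B: 3/5 = 0.6 chords/bar.
C: 5/2.5 = 2 chords/bar.
D: 5/4 = 1.25 chords/bar.
E: 6/4 = 1.5 chords/bar.
Fastest is C at 2 chords/bar.

Phrase C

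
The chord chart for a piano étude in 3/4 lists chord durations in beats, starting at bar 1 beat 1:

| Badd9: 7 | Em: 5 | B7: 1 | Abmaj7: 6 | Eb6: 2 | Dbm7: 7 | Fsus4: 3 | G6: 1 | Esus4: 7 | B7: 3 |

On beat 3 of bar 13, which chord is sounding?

Esus4

Beat 3 of bar 13 is beat (13−1)×3 + 3 = 39 overall.
Running totals: Badd9 ends at 7, Em ends at 12, B7 ends at 13, Abmaj7 ends at 19, Eb6 ends at 21, Dbm7 ends at 28, Fsus4 ends at 31, G6 ends at 32, Esus4 ends at 39.
Beat 39 falls within Esus4.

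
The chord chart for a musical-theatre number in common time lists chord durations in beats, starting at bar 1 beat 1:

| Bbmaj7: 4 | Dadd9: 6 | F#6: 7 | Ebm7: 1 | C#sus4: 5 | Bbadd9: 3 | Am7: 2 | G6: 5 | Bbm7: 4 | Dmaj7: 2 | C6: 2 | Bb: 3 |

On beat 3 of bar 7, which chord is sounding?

Beat 3 of bar 7 is beat (7−1)×4 + 3 = 27 overall.
Running totals: Bbmaj7 ends at 4, Dadd9 ends at 10, F#6 ends at 17, Ebm7 ends at 18, C#sus4 ends at 23, Bbadd9 ends at 26, Am7 ends at 28.
Beat 27 falls within Am7.

Am7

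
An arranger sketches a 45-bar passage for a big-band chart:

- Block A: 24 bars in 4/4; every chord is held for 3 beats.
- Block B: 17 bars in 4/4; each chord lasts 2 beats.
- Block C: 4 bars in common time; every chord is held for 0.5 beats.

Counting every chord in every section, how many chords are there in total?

98 chords

A: 24 bars × 4 beats = 96 beats; 3 beats/chord → 32 chords.
B: 17 bars × 4 beats = 68 beats; 2 beats/chord → 34 chords.
C: 4 bars × 4 beats = 16 beats; 0.5 beats/chord → 32 chords.
Total: 32 + 34 + 32 = 98.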